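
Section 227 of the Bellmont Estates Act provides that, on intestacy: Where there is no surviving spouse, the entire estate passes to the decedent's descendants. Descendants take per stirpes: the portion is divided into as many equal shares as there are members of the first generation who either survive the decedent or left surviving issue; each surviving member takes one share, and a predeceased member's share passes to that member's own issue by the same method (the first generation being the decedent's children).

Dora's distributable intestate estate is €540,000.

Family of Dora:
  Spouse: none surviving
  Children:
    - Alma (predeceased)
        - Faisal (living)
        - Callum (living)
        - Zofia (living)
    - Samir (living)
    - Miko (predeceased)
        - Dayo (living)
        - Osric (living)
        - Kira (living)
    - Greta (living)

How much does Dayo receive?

Dayo receives €45,000.

The entire €540,000 passes to the descendants.
That amount (€540,000) is divided into 4 shares of €135,000: Samir and Greta each take €135,000; Alma's €135,000 share passes to Alma's issue; Miko's €135,000 share passes to Miko's issue.
Alma's share (€135,000) is divided into 3 shares of €45,000: Faisal, Callum, and Zofia each take €45,000.
Miko's share (€135,000) is divided into 3 shares of €45,000: Dayo, Osric, and Kira each take €45,000.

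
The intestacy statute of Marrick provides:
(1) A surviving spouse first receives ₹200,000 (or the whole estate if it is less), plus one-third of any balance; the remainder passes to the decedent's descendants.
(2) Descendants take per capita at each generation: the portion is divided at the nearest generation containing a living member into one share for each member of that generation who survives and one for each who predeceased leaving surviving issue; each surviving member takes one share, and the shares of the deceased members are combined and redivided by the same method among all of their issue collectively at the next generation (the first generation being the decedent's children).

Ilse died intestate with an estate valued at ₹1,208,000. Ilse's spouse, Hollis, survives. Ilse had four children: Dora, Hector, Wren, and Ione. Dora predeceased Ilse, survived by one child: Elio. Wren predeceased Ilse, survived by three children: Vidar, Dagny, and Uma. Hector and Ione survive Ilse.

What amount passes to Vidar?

Vidar receives ₹84,000.

Hollis first takes ₹200,000, leaving a balance of ₹1,008,000. Hollis then takes one-third of the balance (₹336,000), for a total of ₹536,000. The remaining ₹672,000 passes to the descendants.
The descendants' portion (₹672,000) is divided at the children's generation into 4 shares of ₹168,000. Hector and Ione each take ₹168,000. The 2 shares of the deceased (Dora and Wren) are combined into a pool of ₹336,000.
That pool (₹336,000) is divided at the grandchildren's generation equally among Elio, Vidar, Dagny, and Uma: ₹84,000 each.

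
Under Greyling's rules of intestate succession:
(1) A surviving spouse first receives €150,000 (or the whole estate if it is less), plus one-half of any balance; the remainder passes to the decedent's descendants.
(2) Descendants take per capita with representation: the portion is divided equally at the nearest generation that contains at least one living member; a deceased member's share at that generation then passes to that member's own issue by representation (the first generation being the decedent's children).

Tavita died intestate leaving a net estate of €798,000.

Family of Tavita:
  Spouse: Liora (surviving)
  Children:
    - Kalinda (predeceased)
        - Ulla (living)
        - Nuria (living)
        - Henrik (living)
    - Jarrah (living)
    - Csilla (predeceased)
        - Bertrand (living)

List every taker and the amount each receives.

Liora: €474,000; Ulla: €36,000; Nuria: €36,000; Henrik: €36,000; Jarrah: €108,000; Bertrand: €108,000

Liora first takes €150,000, leaving a balance of €648,000. Liora then takes one-half of the balance (€324,000), for a total of €474,000. The remaining €324,000 passes to the descendants.
The descendants' portion (€324,000) is divided into 3 shares of €108,000: Jarrah takes €108,000; Kalinda's €108,000 share passes to Kalinda's issue; Csilla's €108,000 share passes to Csilla's issue.
Kalinda's share (€108,000) is divided into 3 shares of €36,000: Ulla, Nuria, and Henrik each take €36,000.
Csilla's share (€108,000) passes entirely to Bertrand.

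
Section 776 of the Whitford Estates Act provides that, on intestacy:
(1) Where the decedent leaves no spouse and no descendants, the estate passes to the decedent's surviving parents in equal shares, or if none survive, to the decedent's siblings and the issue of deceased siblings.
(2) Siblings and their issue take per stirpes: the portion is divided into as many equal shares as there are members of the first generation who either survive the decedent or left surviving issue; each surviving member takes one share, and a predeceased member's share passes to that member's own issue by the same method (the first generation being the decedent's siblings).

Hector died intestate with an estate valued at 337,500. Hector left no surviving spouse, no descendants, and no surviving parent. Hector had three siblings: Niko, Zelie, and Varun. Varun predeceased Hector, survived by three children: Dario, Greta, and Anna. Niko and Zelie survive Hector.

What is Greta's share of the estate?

Greta receives 37,500.

The entire 337,500 passes to the siblings and their issue.
That amount (337,500) is divided into 3 shares of 112,500: Niko and Zelie each take 112,500; Varun's 112,500 share passes to Varun's issue.
Varun's share (112,500) is divided into 3 shares of 37,500: Dario, Greta, and Anna each take 37,500.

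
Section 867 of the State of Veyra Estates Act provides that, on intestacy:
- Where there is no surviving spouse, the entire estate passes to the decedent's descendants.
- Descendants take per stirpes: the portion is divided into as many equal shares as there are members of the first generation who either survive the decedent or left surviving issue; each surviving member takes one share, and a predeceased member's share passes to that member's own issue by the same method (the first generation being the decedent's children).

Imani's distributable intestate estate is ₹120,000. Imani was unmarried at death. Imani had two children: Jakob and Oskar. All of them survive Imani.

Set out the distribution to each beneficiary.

The entire ₹120,000 passes to the descendants.
That amount (₹120,000) is divided into 2 shares of ₹60,000: Jakob and Oskar each take ₹60,000.

Jakob: ₹60,000; Oskar: ₹60,000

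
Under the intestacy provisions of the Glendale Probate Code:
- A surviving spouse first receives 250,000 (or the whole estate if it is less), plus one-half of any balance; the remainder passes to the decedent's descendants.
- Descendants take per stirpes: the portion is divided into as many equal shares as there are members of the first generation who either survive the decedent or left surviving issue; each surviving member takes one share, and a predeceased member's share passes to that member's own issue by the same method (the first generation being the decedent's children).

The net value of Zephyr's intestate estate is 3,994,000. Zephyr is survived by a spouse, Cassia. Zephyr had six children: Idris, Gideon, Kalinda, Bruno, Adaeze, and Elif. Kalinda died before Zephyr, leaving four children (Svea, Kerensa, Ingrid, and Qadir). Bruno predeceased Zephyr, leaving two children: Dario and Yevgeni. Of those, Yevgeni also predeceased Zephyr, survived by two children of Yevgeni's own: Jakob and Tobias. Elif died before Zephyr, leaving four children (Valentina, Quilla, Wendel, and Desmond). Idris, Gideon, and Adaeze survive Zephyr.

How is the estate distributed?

Cassia: 2,122,000; Idris: 312,000; Gideon: 312,000; Svea: 78,000; Kerensa: 78,000; Ingrid: 78,000; Qadir: 78,000; Dario: 156,000; Jakob: 78,000; Tobias: 78,000; Adaeze: 312,000; Valentina: 78,000; Quilla: 78,000; Wendel: 78,000; Desmond: 78,000

Cassia first takes 250,000, leaving a balance of 3,744,000. Cassia then takes one-half of the balance (1,872,000), for a total of 2,122,000. The remaining 1,872,000 passes to the descendants.
The descendants' portion (1,872,000) is divided into 6 shares of 312,000: Idris, Gideon, and Adaeze each take 312,000; Kalinda's 312,000 share passes to Kalinda's issue; Bruno's 312,000 share passes to Bruno's issue; Elif's 312,000 share passes to Elif's issue.
Kalinda's share (312,000) is divided into 4 shares of 78,000: Svea, Kerensa, Ingrid, and Qadir each take 78,000.
Bruno's share (312,000) is divided into 2 shares of 156,000: Dario takes 156,000; Yevgeni's 156,000 share passes to Yevgeni's issue.
Yevgeni's share (156,000) is divided into 2 shares of 78,000: Jakob and Tobias each take 78,000.
Elif's share (312,000) is divided into 4 shares of 78,000: Valentina, Quilla, Wendel, and Desmond each take 78,000.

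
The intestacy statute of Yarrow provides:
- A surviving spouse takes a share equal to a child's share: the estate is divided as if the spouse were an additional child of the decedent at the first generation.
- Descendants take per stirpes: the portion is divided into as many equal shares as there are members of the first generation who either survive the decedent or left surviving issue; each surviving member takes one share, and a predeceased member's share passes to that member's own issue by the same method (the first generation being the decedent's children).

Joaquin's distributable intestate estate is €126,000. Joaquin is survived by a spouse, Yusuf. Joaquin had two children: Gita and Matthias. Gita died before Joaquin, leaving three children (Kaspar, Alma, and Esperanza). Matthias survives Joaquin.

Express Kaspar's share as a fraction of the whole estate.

Kaspar receives 1/9 of the estate.

The spouse counts as an additional share at the children's level, so there are 3 primary shares of €42,000. Yusuf takes one such share (€42,000).
The children's combined portion (€84,000) is divided into 2 shares of €42,000: Matthias takes €42,000; Gita's €42,000 share passes to Gita's issue.
Gita's share (€42,000) is divided into 3 shares of €14,000: Kaspar, Alma, and Esperanza each take €14,000.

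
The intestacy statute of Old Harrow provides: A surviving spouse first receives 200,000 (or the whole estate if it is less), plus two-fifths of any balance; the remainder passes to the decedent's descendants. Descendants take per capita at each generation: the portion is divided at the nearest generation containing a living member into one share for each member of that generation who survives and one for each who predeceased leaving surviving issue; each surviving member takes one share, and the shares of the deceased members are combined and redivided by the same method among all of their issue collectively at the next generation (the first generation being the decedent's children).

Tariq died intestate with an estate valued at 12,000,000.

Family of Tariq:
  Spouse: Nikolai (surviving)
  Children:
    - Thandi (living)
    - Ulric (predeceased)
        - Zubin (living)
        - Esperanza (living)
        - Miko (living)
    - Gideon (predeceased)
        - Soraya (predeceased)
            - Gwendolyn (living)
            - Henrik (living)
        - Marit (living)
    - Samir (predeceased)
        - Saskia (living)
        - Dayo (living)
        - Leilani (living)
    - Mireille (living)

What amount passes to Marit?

Marit receives 531,000.

Nikolai first takes 200,000, leaving a balance of 11,800,000. Nikolai then takes two-fifths of the balance (4,720,000), for a total of 4,920,000. The remaining 7,080,000 passes to the descendants.
The descendants' portion (7,080,000) is divided at the children's generation into 5 shares of 1,416,000. Thandi and Mireille each take 1,416,000. The 3 shares of the deceased (Ulric, Gideon, and Samir) are combined into a pool of 4,248,000.
That pool (4,248,000) is divided at the grandchildren's generation into 8 shares of 531,000. Zubin, Esperanza, Miko, Marit, Saskia, Dayo, and Leilani each take 531,000. The remaining share for the deceased Soraya (531,000) is carried to the next generation.
That pool (531,000) is divided at the great-grandchildren's generation equally among Gwendolyn and Henrik: 265,500 each.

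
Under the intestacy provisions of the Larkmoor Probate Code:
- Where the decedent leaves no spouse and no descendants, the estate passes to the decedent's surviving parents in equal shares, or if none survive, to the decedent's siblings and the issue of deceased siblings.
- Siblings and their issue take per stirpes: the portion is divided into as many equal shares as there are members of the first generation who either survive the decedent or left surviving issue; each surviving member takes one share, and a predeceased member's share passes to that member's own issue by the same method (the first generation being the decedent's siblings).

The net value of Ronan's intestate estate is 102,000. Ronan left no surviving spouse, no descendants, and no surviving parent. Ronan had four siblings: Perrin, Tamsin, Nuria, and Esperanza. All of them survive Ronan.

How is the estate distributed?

The entire 102,000 passes to the siblings and their issue.
That amount (102,000) is divided into 4 shares of 25,500: Perrin, Tamsin, Nuria, and Esperanza each take 25,500.

Perrin: 25,500; Tamsin: 25,500; Nuria: 25,500; Esperanza: 25,500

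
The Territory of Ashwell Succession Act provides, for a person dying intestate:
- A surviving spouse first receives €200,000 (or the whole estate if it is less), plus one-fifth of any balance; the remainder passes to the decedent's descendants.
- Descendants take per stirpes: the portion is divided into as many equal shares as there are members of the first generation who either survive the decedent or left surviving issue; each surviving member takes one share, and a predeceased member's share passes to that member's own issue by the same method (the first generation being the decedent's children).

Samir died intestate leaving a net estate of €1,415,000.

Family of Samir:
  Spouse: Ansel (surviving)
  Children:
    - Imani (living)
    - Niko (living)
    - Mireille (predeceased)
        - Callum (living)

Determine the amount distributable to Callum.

Ansel first takes €200,000, leaving a balance of €1,215,000. Ansel then takes one-fifth of the balance (€243,000), for a total of €443,000. The remaining €972,000 passes to the descendants.
The descendants' portion (€972,000) is divided into 3 shares of €324,000: Imani and Niko each take €324,000; Mireille's €324,000 share passes to Mireille's issue.
Mireille's share (€324,000) passes entirely to Callum.

Callum receives €324,000.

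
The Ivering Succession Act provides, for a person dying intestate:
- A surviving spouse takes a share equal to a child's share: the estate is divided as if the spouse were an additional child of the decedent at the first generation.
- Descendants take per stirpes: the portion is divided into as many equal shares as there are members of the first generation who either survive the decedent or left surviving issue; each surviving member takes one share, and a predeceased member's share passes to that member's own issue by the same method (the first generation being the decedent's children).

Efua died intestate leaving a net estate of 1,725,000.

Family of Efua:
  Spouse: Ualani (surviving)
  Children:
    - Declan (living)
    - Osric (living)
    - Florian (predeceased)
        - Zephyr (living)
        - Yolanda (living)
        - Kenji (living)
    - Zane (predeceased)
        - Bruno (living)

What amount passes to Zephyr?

The spouse counts as an additional share at the children's level, so there are 5 primary shares of 345,000. Ualani takes one such share (345,000).
The children's combined portion (1,380,000) is divided into 4 shares of 345,000: Declan and Osric each take 345,000; Florian's 345,000 share passes to Florian's issue; Zane's 345,000 share passes to Zane's issue.
Florian's share (345,000) is divided into 3 shares of 115,000: Zephyr, Yolanda, and Kenji each take 115,000.
Zane's share (345,000) passes entirely to Bruno.

Zephyr receives 115,000.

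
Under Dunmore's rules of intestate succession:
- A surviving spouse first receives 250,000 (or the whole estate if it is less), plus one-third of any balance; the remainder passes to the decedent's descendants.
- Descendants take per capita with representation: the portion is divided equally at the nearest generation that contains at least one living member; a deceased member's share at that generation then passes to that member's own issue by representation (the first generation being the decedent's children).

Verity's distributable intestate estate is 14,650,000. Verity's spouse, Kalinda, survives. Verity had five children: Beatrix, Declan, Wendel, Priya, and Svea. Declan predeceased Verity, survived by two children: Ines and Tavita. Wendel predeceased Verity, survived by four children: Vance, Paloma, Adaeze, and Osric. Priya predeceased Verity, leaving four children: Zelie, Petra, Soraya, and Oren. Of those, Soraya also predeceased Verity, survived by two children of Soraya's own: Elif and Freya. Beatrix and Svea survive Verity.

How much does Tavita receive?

Tavita receives 960,000.

Kalinda first takes 250,000, leaving a balance of 14,400,000. Kalinda then takes one-third of the balance (4,800,000), for a total of 5,050,000. The remaining 9,600,000 passes to the descendants.
The descendants' portion (9,600,000) is divided into 5 shares of 1,920,000: Beatrix and Svea each take 1,920,000; Declan's 1,920,000 share passes to Declan's issue; Wendel's 1,920,000 share passes to Wendel's issue; Priya's 1,920,000 share passes to Priya's issue.
Declan's share (1,920,000) is divided into 2 shares of 960,000: Ines and Tavita each take 960,000.
Wendel's share (1,920,000) is divided into 4 shares of 480,000: Vance, Paloma, Adaeze, and Osric each take 480,000.
Priya's share (1,920,000) is divided into 4 shares of 480,000: Zelie, Petra, and Oren each take 480,000; Soraya's 480,000 share passes to Soraya's issue.
Soraya's share (480,000) is divided into 2 shares of 240,000: Elif and Freya each take 240,000.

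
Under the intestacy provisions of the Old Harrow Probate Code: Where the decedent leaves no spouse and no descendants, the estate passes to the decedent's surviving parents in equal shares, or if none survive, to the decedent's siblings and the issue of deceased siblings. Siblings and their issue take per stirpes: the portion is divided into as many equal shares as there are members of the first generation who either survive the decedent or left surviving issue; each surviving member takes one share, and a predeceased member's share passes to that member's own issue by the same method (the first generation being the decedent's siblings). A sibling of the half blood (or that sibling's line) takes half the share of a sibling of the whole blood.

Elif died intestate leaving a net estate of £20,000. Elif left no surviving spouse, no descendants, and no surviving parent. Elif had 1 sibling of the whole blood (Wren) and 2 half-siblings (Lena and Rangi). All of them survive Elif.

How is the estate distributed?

The entire £20,000 passes to the siblings and their issue.
Counting each half-blood sibling's line as half a unit, there are 2 units in £20,000, so one unit is £10,000. Whole-blood lines (Wren) take £10,000 each; half-blood lines (Lena and Rangi) take £5,000 each.

Wren: £10,000; Lena: £5,000; Rangi: £5,000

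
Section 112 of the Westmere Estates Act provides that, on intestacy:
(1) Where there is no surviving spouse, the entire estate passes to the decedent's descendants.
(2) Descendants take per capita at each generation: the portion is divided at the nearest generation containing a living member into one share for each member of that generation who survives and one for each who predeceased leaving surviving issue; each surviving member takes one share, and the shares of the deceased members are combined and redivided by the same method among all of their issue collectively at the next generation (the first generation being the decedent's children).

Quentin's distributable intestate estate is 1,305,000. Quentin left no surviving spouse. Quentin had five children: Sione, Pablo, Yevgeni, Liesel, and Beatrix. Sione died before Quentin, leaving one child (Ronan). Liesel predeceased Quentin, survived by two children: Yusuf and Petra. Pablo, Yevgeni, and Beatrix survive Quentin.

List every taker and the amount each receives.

Ronan: 174,000; Pablo: 261,000; Yevgeni: 261,000; Yusuf: 174,000; Petra: 174,000; Beatrix: 261,000

The entire 1,305,000 passes to the descendants.
That amount (1,305,000) is divided at the children's generation into 5 shares of 261,000. Pablo, Yevgeni, and Beatrix each take 261,000. The 2 shares of the deceased (Sione and Liesel) are combined into a pool of 522,000.
That pool (522,000) is divided at the grandchildren's generation equally among Ronan, Yusuf, and Petra: 174,000 each.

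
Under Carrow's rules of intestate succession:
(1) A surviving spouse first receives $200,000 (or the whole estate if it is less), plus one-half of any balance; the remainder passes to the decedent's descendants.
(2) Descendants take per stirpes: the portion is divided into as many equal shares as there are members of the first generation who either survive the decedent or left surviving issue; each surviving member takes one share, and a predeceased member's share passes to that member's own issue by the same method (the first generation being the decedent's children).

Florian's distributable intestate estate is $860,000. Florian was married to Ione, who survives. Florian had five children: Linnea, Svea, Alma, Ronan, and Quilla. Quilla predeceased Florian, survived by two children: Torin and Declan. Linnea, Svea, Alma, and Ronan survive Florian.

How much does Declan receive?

Ione first takes $200,000, leaving a balance of $660,000. Ione then takes one-half of the balance ($330,000), for a total of $530,000. The remaining $330,000 passes to the descendants.
The descendants' portion ($330,000) is divided into 5 shares of $66,000: Linnea, Svea, Alma, and Ronan each take $66,000; Quilla's $66,000 share passes to Quilla's issue.
Quilla's share ($66,000) is divided into 2 shares of $33,000: Torin and Declan each take $33,000.

Declan receives $33,000.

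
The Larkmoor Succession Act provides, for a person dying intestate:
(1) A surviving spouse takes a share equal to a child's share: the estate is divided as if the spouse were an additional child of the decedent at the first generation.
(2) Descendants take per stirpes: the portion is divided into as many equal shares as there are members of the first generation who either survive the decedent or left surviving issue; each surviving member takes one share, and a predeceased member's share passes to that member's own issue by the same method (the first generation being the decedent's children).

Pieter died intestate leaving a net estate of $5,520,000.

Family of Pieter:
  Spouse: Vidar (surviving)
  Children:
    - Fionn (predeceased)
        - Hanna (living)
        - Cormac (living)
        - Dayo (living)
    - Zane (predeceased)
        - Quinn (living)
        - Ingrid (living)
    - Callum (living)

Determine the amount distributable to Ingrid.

Ingrid receives $690,000.

The spouse counts as an additional share at the children's level, so there are 4 primary shares of $1,380,000. Vidar takes one such share ($1,380,000).
The children's combined portion ($4,140,000) is divided into 3 shares of $1,380,000: Callum takes $1,380,000; Fionn's $1,380,000 share passes to Fionn's issue; Zane's $1,380,000 share passes to Zane's issue.
Fionn's share ($1,380,000) is divided into 3 shares of $460,000: Hanna, Cormac, and Dayo each take $460,000.
Zane's share ($1,380,000) is divided into 2 shares of $690,000: Quinn and Ingrid each take $690,000.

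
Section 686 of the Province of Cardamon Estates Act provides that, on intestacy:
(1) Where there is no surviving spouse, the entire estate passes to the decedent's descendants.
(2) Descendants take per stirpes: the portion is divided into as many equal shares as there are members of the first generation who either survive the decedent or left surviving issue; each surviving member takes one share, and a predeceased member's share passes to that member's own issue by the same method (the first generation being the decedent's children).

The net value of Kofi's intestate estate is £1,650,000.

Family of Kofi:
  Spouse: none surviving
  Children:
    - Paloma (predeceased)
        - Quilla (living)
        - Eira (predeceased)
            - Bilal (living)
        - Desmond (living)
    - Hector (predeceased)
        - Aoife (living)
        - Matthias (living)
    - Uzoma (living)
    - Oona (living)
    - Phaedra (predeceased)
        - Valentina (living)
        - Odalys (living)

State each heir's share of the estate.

Quilla: £110,000; Bilal: £110,000; Desmond: £110,000; Aoife: £165,000; Matthias: £165,000; Uzoma: £330,000; Oona: £330,000; Valentina: £165,000; Odalys: £165,000

The entire £1,650,000 passes to the descendants.
That amount (£1,650,000) is divided into 5 shares of £330,000: Uzoma and Oona each take £330,000; Paloma's £330,000 share passes to Paloma's issue; Hector's £330,000 share passes to Hector's issue; Phaedra's £330,000 share passes to Phaedra's issue.
Paloma's share (£330,000) is divided into 3 shares of £110,000: Quilla and Desmond each take £110,000; Eira's £110,000 share passes to Eira's issue.
Eira's share (£110,000) passes entirely to Bilal.
Hector's share (£330,000) is divided into 2 shares of £165,000: Aoife and Matthias each take £165,000.
Phaedra's share (£330,000) is divided into 2 shares of £165,000: Valentina and Odalys each take £165,000.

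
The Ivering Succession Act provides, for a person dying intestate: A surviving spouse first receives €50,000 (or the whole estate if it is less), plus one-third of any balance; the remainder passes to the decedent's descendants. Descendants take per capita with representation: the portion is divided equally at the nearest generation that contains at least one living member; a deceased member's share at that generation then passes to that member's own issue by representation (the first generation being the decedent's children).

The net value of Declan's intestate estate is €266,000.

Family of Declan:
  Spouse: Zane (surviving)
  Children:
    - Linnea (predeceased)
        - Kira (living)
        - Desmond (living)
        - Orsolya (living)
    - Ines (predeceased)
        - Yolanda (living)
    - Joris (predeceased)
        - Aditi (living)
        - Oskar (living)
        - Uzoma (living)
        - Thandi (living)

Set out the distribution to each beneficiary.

Zane first takes €50,000, leaving a balance of €216,000. Zane then takes one-third of the balance (€72,000), for a total of €122,000. The remaining €144,000 passes to the descendants.
No child survives, so the initial division is made at the grandchildren's generation.
The descendants' portion (€144,000) is divided into 8 shares of €18,000: Kira, Desmond, Orsolya, Yolanda, Aditi, Oskar, Uzoma, and Thandi each take €18,000.

Zane: €122,000; Kira: €18,000; Desmond: €18,000; Orsolya: €18,000; Yolanda: €18,000; Aditi: €18,000; Oskar: €18,000; Uzoma: €18,000; Thandi: €18,000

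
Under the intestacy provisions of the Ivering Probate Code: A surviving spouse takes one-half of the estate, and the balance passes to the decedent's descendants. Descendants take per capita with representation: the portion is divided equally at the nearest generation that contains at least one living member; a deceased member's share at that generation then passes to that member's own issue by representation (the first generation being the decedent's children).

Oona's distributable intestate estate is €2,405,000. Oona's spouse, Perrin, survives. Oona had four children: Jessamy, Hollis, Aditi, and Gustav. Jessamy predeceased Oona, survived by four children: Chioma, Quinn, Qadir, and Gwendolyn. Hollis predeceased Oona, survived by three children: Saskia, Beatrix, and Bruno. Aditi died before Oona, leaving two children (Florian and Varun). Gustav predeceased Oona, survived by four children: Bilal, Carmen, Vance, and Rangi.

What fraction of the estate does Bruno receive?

Bruno receives 1/26 of the estate.

Perrin takes one-half of €2,405,000 = €1,202,500. The remaining €1,202,500 passes to the descendants.
No child survives, so the initial division is made at the grandchildren's generation.
The descendants' portion (€1,202,500) is divided into 13 shares of €92,500: Chioma, Quinn, Qadir, Gwendolyn, Saskia, Beatrix, Bruno, Florian, Varun, Bilal, Carmen, Vance, and Rangi each take €92,500.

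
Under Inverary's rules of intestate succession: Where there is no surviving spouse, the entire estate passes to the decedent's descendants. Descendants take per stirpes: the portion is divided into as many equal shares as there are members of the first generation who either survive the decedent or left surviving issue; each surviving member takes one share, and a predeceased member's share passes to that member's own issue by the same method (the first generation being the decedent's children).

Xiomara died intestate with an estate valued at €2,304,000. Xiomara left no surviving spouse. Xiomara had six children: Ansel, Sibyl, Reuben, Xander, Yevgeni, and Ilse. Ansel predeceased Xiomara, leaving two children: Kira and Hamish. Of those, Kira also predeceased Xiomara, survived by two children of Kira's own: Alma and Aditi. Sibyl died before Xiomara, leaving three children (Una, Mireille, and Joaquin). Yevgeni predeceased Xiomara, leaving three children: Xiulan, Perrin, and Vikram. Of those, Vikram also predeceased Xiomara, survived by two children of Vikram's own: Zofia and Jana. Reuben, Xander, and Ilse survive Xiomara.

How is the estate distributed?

Alma: €96,000; Aditi: €96,000; Hamish: €192,000; Una: €128,000; Mireille: €128,000; Joaquin: €128,000; Reuben: €384,000; Xander: €384,000; Xiulan: €128,000; Perrin: €128,000; Zofia: €64,000; Jana: €64,000; Ilse: €384,000

The entire €2,304,000 passes to the descendants.
That amount (€2,304,000) is divided into 6 shares of €384,000: Reuben, Xander, and Ilse each take €384,000; Ansel's €384,000 share passes to Ansel's issue; Sibyl's €384,000 share passes to Sibyl's issue; Yevgeni's €384,000 share passes to Yevgeni's issue.
Ansel's share (€384,000) is divided into 2 shares of €192,000: Hamish takes €192,000; Kira's €192,000 share passes to Kira's issue.
Kira's share (€192,000) is divided into 2 shares of €96,000: Alma and Aditi each take €96,000.
Sibyl's share (€384,000) is divided into 3 shares of €128,000: Una, Mireille, and Joaquin each take €128,000.
Yevgeni's share (€384,000) is divided into 3 shares of €128,000: Xiulan and Perrin each take €128,000; Vikram's €128,000 share passes to Vikram's issue.
Vikram's share (€128,000) is divided into 2 shares of €64,000: Zofia and Jana each take €64,000.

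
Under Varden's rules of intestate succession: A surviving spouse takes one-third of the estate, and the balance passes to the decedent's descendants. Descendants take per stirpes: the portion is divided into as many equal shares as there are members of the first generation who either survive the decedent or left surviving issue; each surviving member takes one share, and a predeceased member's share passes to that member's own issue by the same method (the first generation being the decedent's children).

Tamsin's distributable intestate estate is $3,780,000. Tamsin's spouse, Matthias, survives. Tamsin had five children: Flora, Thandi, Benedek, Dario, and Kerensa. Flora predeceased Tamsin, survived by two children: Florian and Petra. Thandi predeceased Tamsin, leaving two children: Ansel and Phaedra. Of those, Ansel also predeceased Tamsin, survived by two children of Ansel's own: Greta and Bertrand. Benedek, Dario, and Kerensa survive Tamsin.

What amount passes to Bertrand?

Matthias takes one-third of $3,780,000 = $1,260,000. The remaining $2,520,000 passes to the descendants.
The descendants' portion ($2,520,000) is divided into 5 shares of $504,000: Benedek, Dario, and Kerensa each take $504,000; Flora's $504,000 share passes to Flora's issue; Thandi's $504,000 share passes to Thandi's issue.
Flora's share ($504,000) is divided into 2 shares of $252,000: Florian and Petra each take $252,000.
Thandi's share ($504,000) is divided into 2 shares of $252,000: Phaedra takes $252,000; Ansel's $252,000 share passes to Ansel's issue.
Ansel's share ($252,000) is divided into 2 shares of $126,000: Greta and Bertrand each take $126,000.

Bertrand receives $126,000.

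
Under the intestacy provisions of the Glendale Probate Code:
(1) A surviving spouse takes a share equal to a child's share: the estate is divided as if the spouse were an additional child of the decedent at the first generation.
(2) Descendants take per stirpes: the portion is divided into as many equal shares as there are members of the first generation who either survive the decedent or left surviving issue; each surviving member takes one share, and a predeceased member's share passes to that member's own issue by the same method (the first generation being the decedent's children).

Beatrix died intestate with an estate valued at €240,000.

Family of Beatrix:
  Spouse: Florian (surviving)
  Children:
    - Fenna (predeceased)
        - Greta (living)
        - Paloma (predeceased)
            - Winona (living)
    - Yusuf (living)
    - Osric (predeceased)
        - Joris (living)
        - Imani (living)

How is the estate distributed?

Florian: €60,000; Greta: €30,000; Winona: €30,000; Yusuf: €60,000; Joris: €30,000; Imani: €30,000

The spouse counts as an additional share at the children's level, so there are 4 primary shares of €60,000. Florian takes one such share (€60,000).
The children's combined portion (€180,000) is divided into 3 shares of €60,000: Yusuf takes €60,000; Fenna's €60,000 share passes to Fenna's issue; Osric's €60,000 share passes to Osric's issue.
Fenna's share (€60,000) is divided into 2 shares of €30,000: Greta takes €30,000; Paloma's €30,000 share passes to Paloma's issue.
Paloma's share (€30,000) passes entirely to Winona.
Osric's share (€60,000) is divided into 2 shares of €30,000: Joris and Imani each take €30,000.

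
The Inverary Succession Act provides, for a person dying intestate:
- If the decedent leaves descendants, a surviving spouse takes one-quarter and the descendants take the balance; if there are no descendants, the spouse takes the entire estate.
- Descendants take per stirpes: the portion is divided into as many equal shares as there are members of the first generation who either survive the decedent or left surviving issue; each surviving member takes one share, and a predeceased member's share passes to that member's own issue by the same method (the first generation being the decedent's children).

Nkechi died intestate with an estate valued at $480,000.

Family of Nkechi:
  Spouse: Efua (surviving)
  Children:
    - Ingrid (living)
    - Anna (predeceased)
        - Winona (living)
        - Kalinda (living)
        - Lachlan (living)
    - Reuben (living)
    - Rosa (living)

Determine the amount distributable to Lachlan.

Lachlan receives $30,000.

Efua takes one-quarter of $480,000 = $120,000. The remaining $360,000 passes to the descendants.
The descendants' portion ($360,000) is divided into 4 shares of $90,000: Ingrid, Reuben, and Rosa each take $90,000; Anna's $90,000 share passes to Anna's issue.
Anna's share ($90,000) is divided into 3 shares of $30,000: Winona, Kalinda, and Lachlan each take $30,000.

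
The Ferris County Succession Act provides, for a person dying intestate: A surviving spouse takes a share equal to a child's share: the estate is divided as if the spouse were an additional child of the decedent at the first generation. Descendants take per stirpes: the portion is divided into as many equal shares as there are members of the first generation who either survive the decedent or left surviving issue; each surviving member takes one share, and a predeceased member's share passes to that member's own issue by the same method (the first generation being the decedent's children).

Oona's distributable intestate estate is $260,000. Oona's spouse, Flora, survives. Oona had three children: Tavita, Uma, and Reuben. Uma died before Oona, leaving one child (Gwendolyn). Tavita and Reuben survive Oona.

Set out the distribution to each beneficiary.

The spouse counts as an additional share at the children's level, so there are 4 primary shares of $65,000. Flora takes one such share ($65,000).
The children's combined portion ($195,000) is divided into 3 shares of $65,000: Tavita and Reuben each take $65,000; Uma's $65,000 share passes to Uma's issue.
Uma's share ($65,000) passes entirely to Gwendolyn.

Flora: $65,000; Tavita: $65,000; Gwendolyn: $65,000; Reuben: $65,000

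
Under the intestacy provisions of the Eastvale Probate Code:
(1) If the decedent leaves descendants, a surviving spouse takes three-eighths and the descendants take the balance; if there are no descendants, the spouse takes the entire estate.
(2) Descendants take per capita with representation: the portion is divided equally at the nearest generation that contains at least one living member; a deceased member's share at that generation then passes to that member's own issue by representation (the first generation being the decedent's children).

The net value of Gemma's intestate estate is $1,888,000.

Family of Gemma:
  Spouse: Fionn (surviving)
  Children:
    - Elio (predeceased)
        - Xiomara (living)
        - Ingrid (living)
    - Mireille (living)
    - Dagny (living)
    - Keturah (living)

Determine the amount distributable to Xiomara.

Xiomara receives $147,500.

Fionn takes three-eighths of $1,888,000 = $708,000. The remaining $1,180,000 passes to the descendants.
The descendants' portion ($1,180,000) is divided into 4 shares of $295,000: Mireille, Dagny, and Keturah each take $295,000; Elio's $295,000 share passes to Elio's issue.
Elio's share ($295,000) is divided into 2 shares of $147,500: Xiomara and Ingrid each take $147,500.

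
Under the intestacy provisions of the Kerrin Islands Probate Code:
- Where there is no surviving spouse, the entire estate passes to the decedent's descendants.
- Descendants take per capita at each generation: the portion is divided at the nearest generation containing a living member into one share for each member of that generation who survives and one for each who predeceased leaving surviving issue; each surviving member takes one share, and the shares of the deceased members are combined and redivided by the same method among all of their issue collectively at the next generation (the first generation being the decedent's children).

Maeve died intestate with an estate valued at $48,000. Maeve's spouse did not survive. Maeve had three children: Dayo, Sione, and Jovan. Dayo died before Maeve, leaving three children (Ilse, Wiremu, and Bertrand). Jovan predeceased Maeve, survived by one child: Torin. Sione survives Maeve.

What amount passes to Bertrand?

Bertrand receives $8,000.

The entire $48,000 passes to the descendants.
That amount ($48,000) is divided at the children's generation into 3 shares of $16,000. Sione takes $16,000. The 2 shares of the deceased (Dayo and Jovan) are combined into a pool of $32,000.
That pool ($32,000) is divided at the grandchildren's generation equally among Ilse, Wiremu, Bertrand, and Torin: $8,000 each.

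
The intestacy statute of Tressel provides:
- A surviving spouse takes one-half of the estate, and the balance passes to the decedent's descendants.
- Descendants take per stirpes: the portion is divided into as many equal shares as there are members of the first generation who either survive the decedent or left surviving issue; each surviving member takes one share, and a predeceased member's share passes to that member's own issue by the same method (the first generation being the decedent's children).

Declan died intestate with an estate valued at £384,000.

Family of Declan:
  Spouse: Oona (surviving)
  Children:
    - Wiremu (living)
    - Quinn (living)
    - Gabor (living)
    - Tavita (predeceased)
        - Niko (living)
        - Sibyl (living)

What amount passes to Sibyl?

Oona takes one-half of £384,000 = £192,000. The remaining £192,000 passes to the descendants.
The descendants' portion (£192,000) is divided into 4 shares of £48,000: Wiremu, Quinn, and Gabor each take £48,000; Tavita's £48,000 share passes to Tavita's issue.
Tavita's share (£48,000) is divided into 2 shares of £24,000: Niko and Sibyl each take £24,000.

Sibyl receives £24,000.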